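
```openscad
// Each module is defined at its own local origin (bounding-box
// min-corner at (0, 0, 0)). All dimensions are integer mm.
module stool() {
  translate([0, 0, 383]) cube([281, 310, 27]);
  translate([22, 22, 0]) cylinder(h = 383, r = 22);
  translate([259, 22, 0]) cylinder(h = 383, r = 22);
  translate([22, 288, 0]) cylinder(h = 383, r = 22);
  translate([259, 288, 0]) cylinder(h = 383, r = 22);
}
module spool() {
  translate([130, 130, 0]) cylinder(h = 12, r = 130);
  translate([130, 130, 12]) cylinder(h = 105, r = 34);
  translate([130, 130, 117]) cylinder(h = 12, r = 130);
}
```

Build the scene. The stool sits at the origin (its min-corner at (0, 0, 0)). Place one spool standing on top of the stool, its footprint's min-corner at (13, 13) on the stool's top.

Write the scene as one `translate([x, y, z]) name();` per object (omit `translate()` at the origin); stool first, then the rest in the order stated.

stool();
translate([13, 13, 410]) spool();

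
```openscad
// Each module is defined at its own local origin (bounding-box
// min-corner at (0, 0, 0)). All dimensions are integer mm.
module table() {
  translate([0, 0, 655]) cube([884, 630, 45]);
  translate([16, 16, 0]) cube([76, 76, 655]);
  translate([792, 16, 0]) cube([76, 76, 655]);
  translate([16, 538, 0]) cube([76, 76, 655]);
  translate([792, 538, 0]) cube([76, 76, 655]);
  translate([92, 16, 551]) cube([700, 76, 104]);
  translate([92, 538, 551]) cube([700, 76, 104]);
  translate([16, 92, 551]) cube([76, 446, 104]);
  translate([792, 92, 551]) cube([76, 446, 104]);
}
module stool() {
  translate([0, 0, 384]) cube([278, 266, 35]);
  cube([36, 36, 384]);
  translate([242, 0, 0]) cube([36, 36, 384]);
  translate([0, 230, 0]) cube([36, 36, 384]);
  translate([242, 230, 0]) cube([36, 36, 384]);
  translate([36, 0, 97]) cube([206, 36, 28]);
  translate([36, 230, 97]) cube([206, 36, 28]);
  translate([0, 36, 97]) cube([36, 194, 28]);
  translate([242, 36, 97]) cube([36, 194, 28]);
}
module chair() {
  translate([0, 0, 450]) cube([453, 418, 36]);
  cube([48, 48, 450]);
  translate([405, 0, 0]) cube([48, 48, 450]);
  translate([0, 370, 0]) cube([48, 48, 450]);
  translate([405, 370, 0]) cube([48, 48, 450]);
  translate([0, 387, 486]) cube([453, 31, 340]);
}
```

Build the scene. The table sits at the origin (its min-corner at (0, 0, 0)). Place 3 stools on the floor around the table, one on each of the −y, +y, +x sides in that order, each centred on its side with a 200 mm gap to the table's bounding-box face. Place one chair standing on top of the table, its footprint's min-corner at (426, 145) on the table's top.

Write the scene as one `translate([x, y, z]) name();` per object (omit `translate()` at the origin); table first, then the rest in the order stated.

table();
translate([303, -466, 0]) stool();
translate([303, 830, 0]) stool();
translate([1084, 182, 0]) stool();
translate([426, 145, 700]) chair();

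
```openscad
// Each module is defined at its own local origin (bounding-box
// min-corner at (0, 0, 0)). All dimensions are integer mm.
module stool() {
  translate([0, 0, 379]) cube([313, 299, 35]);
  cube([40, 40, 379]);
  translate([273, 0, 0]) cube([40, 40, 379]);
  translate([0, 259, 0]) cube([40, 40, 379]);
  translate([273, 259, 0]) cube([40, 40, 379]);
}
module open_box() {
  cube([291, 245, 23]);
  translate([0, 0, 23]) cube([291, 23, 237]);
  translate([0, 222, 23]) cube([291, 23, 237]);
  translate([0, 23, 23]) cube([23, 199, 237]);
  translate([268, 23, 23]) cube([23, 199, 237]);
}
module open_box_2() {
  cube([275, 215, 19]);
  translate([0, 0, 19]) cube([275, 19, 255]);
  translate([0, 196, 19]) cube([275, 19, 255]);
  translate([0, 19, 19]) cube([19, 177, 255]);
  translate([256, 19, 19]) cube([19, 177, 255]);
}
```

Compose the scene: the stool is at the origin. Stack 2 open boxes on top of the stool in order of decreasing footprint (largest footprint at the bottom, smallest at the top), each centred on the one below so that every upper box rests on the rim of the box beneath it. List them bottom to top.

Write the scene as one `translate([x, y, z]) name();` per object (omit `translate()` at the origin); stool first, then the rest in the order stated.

stool();
translate([11, 27, 414]) open_box();
translate([19, 42, 674]) open_box_2();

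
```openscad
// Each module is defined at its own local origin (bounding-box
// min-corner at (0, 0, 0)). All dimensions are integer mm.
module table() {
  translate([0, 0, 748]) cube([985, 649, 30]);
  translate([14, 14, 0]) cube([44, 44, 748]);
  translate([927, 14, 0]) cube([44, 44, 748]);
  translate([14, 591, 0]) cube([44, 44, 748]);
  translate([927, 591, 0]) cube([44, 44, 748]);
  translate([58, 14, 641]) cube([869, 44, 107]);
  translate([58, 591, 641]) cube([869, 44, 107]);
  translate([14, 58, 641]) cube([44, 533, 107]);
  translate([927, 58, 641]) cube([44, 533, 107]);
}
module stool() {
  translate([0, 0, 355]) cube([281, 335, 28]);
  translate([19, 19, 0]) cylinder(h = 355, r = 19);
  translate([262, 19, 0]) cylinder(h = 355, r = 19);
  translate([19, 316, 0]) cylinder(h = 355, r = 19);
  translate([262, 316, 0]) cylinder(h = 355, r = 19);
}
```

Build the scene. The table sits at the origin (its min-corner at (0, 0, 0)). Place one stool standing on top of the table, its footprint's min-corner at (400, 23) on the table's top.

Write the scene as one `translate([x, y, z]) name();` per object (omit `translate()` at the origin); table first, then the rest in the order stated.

table();
translate([400, 23, 778]) stool();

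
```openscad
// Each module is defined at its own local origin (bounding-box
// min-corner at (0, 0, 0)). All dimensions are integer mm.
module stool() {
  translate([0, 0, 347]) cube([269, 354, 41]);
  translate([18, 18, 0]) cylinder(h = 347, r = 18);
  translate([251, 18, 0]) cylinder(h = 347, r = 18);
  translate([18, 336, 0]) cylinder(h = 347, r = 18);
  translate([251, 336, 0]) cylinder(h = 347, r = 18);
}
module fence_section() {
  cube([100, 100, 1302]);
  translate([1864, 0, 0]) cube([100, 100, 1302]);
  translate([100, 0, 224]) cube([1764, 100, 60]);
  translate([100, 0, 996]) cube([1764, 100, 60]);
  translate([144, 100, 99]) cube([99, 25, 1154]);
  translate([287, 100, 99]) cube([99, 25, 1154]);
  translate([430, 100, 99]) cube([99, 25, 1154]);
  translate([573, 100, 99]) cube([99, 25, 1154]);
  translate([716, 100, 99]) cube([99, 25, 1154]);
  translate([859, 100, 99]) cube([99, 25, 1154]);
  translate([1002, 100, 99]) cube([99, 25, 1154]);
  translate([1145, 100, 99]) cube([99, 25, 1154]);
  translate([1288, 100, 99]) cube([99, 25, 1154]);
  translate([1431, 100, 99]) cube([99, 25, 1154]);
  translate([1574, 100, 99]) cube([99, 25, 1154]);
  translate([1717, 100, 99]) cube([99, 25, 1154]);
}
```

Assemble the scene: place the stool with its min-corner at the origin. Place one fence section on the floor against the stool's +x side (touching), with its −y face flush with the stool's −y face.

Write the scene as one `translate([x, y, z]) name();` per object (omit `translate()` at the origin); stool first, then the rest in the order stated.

stool();
translate([269, 0, 0]) fence_section();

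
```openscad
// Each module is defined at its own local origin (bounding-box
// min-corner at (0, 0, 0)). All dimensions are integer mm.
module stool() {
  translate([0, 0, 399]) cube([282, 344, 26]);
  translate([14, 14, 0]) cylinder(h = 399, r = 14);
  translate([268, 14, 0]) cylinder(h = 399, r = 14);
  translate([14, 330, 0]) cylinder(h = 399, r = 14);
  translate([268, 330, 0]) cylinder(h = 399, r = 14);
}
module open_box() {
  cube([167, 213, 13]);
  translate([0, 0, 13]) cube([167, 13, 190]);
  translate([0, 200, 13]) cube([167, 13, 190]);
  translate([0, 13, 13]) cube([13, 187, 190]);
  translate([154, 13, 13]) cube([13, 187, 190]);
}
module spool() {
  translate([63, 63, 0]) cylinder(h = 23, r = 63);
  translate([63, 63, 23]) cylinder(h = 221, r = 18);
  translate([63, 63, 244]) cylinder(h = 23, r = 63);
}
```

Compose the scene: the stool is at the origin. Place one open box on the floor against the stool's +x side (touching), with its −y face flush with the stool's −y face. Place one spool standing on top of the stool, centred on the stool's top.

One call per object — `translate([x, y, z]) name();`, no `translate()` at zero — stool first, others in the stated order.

stool();
translate([282, 0, 0]) open_box();
translate([78, 109, 425]) spool();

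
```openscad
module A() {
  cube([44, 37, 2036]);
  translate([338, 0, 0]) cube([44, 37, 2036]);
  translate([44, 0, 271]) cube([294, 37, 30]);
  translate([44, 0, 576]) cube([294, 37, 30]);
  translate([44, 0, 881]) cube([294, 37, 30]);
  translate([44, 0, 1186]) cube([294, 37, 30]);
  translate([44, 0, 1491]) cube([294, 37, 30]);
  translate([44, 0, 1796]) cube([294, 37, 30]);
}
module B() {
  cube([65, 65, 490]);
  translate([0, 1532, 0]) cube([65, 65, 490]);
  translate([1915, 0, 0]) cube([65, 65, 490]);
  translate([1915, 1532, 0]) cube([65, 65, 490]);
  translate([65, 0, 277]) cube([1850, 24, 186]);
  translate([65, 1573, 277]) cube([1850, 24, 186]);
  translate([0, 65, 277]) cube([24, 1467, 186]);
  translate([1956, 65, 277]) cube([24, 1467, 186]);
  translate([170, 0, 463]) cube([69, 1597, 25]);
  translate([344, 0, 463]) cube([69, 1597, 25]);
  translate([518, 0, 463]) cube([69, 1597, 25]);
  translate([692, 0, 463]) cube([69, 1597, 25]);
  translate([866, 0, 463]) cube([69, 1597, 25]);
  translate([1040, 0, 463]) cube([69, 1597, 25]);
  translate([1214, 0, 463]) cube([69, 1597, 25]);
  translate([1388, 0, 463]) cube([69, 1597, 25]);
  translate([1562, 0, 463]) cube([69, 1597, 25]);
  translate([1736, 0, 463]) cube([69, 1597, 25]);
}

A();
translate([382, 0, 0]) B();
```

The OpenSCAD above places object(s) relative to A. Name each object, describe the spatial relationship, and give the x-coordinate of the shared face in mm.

A is a ladder. B is a bed frame. The bed frame is against the ladder's +x side, with their −y faces flush. The x-coordinate of the shared face is 382 mm.

The ladder's +x face and the bed frame's −x face are both at x = 382 mm.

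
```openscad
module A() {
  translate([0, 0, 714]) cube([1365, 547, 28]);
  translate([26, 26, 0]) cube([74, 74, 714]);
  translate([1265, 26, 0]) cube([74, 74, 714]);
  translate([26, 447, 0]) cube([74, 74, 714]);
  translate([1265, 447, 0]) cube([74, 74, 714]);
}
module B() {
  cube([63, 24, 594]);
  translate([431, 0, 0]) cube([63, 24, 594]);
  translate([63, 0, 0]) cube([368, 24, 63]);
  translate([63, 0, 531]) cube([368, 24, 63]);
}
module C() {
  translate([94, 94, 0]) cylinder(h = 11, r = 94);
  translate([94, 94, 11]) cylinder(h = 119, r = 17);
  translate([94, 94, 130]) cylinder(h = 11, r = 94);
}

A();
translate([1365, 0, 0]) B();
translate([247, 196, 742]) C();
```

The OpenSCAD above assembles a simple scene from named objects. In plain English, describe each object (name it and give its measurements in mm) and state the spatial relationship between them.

A is a table: top 1365 mm (x) × 547 mm (y), 28 mm thick, upper face at z = 742 mm, on four 74×74 mm square legs, each inset 26 mm from the nearest pair of top edges, running from z = 0 to the bottom of the top.

B is a rectangular picture frame lying in the x–z plane (depth along y). The opening is 368 mm wide (x) by 468 mm tall (z), surrounded by a border 63 mm wide on all four sides. The frame is 24 mm deep and is made of two full-height vertical stiles with two horizontal rails fitted between them.

C is a spool: two coaxial disc flanges of radius 94 mm and thickness 11 mm, joined by a core cylinder of radius 17 mm and height 119 mm. The lower flange rests on z = 0 and the three cylinders share a vertical axis.

The picture frame is against the table's +x side, with their −y faces flush. The spool is on top of the table.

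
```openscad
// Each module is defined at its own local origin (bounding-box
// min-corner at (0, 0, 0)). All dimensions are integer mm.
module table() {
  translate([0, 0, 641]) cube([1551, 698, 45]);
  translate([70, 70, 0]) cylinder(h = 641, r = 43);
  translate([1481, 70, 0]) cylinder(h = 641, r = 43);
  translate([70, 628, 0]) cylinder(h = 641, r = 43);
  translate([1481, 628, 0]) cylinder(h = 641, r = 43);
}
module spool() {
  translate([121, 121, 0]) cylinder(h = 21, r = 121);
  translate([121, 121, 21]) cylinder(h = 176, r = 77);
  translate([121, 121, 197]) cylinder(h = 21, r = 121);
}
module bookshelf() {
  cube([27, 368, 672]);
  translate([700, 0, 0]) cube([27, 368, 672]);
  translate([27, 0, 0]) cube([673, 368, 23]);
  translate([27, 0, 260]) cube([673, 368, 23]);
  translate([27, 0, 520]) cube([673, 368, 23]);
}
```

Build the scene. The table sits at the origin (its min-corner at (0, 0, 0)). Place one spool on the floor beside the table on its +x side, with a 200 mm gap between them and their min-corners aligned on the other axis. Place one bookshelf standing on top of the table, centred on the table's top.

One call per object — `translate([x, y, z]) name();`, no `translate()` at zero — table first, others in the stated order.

table();
translate([1751, 0, 0]) spool();
translate([412, 165, 686]) bookshelf();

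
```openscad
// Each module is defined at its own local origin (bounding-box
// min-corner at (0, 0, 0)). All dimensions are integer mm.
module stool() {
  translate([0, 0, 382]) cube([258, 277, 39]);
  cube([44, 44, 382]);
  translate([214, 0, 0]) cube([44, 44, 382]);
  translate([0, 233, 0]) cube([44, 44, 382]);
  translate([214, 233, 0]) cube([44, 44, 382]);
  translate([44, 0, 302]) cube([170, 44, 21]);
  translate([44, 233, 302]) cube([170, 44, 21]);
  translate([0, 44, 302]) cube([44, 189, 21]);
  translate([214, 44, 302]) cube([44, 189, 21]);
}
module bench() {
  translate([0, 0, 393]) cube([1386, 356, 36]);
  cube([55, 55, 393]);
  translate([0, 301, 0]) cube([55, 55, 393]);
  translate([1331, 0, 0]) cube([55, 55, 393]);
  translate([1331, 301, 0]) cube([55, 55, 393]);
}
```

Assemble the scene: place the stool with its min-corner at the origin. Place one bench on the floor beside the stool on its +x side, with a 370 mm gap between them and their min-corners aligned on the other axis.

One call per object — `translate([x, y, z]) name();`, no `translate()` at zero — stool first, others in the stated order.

stool();
translate([628, 0, 0]) bench();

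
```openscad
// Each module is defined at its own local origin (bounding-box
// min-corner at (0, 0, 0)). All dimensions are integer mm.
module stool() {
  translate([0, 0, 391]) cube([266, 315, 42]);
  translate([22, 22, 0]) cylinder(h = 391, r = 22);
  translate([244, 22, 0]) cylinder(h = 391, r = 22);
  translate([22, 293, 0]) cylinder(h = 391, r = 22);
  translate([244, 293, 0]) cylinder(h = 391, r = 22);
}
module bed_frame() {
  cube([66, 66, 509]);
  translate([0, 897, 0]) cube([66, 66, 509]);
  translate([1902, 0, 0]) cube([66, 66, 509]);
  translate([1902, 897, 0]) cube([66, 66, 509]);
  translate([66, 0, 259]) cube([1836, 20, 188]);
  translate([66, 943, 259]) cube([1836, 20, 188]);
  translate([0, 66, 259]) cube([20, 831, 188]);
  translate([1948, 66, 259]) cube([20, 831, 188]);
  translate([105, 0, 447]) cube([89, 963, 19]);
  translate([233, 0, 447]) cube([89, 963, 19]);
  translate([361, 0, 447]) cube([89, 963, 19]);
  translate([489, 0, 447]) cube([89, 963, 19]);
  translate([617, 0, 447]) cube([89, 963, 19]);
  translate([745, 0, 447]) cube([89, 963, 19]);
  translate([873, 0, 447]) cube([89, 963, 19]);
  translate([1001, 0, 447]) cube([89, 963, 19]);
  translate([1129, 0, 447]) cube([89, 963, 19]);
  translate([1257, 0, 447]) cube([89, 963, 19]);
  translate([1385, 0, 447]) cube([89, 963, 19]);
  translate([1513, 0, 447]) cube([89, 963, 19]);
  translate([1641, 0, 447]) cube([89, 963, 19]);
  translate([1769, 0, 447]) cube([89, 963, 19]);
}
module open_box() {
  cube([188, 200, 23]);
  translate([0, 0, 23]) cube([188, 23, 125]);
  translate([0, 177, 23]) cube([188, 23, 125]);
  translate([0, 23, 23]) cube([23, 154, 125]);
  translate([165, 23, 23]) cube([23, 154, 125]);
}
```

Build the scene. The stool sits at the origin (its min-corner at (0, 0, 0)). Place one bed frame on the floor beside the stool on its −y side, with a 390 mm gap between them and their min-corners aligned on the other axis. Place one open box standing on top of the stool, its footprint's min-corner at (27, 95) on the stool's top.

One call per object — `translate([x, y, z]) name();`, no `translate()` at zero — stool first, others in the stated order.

stool();
translate([0, -1353, 0]) bed_frame();
translate([27, 95, 433]) open_box();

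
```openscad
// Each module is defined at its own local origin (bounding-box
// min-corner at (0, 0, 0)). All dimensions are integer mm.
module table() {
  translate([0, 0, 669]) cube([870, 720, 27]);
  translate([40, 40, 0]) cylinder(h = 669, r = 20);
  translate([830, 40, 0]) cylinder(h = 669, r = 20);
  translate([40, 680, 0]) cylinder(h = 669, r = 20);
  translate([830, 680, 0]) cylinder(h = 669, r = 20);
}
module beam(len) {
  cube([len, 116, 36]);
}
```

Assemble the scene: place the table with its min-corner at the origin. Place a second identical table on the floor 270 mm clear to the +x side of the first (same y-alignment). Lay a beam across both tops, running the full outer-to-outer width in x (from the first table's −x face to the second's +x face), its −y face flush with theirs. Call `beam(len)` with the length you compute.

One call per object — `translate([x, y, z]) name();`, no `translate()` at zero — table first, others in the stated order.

table();
translate([1140, 0, 0]) table();
translate([0, 0, 696]) beam(2010);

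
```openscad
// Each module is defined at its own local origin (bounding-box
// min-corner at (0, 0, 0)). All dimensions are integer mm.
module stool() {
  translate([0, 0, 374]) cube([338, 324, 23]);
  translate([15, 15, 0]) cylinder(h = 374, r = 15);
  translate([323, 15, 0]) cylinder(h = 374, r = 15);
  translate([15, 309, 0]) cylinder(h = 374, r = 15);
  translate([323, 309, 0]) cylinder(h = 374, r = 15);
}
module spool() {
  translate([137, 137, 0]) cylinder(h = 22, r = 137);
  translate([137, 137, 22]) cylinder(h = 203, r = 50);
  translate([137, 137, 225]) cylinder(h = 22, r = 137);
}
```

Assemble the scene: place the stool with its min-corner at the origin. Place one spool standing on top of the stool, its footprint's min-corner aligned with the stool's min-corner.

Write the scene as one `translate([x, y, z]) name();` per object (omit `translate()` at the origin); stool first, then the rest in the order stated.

stool();
translate([0, 0, 397]) spool();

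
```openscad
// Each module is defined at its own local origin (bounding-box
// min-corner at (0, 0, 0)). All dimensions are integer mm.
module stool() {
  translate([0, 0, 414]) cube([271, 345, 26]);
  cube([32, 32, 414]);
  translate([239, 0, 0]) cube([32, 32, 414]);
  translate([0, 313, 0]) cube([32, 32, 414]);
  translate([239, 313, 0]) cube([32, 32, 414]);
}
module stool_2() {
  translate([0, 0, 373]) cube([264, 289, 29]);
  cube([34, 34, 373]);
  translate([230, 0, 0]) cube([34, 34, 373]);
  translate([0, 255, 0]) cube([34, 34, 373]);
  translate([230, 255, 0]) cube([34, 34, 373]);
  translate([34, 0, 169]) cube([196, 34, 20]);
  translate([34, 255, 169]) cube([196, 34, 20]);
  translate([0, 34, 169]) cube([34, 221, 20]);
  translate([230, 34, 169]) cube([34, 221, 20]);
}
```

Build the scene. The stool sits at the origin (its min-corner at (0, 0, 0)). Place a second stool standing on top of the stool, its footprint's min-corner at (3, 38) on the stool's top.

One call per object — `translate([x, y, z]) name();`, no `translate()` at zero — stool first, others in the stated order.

stool();
translate([3, 38, 440]) stool_2();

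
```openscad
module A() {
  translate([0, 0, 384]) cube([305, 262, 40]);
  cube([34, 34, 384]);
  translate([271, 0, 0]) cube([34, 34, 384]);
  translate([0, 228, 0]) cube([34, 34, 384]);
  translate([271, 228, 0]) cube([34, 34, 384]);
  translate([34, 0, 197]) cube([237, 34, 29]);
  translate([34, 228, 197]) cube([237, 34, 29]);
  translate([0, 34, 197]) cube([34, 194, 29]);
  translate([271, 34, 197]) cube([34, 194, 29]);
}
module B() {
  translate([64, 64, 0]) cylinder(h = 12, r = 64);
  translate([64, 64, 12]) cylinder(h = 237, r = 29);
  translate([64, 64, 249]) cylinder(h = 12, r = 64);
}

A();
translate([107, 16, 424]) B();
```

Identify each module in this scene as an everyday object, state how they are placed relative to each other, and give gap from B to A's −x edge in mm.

The spool's min-x is at 107; the stool's min-x is 0; gap = 107 mm.

A is a stool. B is a spool. The spool is on top of the stool. The gap from the spool to the stool's −x edge is 107 mm.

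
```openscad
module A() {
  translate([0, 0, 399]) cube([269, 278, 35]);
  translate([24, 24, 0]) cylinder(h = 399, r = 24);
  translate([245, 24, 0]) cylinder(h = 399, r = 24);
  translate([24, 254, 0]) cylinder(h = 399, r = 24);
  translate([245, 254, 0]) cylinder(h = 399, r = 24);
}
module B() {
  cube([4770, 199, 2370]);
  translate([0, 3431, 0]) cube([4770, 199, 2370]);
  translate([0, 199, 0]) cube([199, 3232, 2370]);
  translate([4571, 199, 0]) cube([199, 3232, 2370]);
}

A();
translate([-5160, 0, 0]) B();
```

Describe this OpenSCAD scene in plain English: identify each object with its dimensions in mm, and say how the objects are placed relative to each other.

A is a four-legged stool. The seat is 269×278 mm, 35 mm thick, top at z = 434 mm. It stands on four round legs, each 48 mm in diameter, from z = 0 to the seat underside, each leg's axis is inset half a diameter from the nearest pair of seat edges (so the leg's bounding box is flush with the corner).

B is the wall frame of a small rectangular building: four walls, each 2370 mm tall and 199 mm thick, enclosing a footprint 4770 mm (x) by 3630 mm (y) outside-to-outside, with no floor or roof. The front and back walls (the −y and +y sides) span the full width; the two side walls fit between them.

The house frame is on the floor beside the stool on its −x side.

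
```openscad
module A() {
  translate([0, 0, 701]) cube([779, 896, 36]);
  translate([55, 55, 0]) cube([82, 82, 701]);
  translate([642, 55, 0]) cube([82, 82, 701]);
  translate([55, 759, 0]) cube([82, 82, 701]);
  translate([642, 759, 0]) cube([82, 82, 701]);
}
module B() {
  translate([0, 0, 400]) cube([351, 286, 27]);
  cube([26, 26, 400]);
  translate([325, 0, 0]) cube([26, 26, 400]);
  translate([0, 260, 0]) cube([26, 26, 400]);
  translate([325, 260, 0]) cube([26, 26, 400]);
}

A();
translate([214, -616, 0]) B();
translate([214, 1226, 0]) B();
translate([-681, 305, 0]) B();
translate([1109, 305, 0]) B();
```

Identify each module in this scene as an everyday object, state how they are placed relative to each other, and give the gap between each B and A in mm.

Each stool's nearest face is 330 mm from the table's bounding box.

A is a table. B is a stool. Four stools sit around the table at the −y, +y, −x, +x sides. The gap between each stool and the table is 330 mm.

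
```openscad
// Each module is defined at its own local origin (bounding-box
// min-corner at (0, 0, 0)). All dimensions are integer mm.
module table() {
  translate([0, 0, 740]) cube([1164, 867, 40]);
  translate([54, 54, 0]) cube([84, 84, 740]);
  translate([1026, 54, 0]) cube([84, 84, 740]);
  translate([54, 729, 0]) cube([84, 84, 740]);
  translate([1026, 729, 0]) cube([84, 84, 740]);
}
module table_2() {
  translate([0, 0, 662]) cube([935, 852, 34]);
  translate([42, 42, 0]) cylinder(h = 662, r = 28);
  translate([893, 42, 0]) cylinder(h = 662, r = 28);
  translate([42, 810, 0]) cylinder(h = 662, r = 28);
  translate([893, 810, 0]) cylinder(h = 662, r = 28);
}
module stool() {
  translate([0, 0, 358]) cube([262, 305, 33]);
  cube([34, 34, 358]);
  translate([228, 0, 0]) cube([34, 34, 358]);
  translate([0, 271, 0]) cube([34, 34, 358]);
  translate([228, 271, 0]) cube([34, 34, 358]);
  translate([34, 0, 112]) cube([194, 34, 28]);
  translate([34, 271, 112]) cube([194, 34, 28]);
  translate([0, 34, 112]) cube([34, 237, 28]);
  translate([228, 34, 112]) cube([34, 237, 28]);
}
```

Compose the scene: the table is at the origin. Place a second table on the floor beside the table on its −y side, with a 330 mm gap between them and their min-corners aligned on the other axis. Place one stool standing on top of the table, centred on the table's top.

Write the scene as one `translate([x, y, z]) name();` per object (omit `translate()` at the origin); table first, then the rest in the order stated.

table();
translate([0, -1182, 0]) table_2();
translate([451, 281, 780]) stool();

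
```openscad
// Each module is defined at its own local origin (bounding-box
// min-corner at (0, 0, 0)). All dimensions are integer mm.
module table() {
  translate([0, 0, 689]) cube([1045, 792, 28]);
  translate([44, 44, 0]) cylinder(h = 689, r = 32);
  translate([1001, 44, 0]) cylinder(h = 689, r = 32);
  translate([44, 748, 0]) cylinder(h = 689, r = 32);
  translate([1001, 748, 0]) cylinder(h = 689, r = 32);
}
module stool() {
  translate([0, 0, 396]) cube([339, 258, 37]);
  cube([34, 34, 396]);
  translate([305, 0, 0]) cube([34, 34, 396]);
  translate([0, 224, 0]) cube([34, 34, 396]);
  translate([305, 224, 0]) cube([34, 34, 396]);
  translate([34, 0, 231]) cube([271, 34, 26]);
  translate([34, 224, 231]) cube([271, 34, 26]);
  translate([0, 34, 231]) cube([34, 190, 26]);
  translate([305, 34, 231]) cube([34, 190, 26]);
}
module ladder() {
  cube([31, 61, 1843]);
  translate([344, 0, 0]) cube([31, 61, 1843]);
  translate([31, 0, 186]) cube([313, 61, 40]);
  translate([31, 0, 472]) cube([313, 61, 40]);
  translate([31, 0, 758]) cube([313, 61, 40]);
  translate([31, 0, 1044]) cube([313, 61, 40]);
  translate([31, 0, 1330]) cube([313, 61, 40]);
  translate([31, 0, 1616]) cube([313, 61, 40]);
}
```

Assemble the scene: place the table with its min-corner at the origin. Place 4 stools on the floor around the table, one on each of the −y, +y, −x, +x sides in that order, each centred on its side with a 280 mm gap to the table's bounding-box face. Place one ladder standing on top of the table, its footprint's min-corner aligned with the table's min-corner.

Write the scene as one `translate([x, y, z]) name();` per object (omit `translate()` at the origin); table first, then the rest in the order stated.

table();
translate([353, -538, 0]) stool();
translate([353, 1072, 0]) stool();
translate([-619, 267, 0]) stool();
translate([1325, 267, 0]) stool();
translate([0, 0, 717]) ladder();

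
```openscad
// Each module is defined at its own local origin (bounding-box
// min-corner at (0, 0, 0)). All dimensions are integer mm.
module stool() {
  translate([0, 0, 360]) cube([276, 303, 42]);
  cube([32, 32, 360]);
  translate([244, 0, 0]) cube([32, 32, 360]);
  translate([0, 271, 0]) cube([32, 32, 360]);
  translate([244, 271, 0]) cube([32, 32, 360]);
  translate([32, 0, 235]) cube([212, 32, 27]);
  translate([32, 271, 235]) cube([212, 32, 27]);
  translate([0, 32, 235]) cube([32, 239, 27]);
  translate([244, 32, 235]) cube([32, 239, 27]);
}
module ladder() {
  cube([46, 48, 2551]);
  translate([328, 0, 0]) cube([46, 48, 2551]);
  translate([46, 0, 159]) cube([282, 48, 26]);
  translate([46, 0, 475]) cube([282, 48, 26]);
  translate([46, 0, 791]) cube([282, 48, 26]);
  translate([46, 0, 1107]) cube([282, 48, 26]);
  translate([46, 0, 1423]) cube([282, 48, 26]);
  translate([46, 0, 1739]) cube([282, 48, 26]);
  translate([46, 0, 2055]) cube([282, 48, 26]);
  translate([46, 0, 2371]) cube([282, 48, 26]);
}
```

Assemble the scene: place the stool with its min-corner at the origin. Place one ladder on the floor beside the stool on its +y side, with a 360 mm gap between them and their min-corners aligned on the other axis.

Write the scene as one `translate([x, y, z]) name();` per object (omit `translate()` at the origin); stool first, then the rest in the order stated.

stool();
translate([0, 663, 0]) ladder();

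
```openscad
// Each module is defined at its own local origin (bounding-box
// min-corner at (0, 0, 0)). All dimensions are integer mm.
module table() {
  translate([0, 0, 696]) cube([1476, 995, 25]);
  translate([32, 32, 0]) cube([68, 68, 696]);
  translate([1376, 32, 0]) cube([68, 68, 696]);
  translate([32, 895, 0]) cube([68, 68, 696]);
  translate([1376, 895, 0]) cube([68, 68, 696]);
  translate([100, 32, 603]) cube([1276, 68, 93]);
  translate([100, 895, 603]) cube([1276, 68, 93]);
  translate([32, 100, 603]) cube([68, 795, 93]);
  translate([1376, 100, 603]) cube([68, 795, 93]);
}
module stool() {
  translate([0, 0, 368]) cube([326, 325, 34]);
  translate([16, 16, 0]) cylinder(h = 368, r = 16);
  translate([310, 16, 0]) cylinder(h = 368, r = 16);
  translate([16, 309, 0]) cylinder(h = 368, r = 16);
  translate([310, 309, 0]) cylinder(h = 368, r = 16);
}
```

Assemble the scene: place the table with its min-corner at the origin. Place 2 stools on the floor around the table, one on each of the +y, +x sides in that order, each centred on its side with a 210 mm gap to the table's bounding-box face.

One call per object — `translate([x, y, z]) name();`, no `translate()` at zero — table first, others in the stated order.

table();
translate([575, 1205, 0]) stool();
translate([1686, 335, 0]) stool();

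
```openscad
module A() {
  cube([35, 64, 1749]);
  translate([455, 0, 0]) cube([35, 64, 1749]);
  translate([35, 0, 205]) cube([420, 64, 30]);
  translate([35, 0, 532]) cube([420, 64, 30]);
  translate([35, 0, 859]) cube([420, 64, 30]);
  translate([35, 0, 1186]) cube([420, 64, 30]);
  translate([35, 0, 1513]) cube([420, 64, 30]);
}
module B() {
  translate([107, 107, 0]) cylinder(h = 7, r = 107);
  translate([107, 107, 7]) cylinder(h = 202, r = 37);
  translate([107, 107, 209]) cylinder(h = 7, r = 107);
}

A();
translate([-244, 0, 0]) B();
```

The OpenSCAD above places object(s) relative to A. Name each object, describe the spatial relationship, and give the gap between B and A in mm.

The spool's nearest face is 30 mm from the ladder's −x face.

A is a ladder. B is a spool. The spool is on the floor beside the ladder on its −x side. The gap between the spool and the ladder is 30 mm.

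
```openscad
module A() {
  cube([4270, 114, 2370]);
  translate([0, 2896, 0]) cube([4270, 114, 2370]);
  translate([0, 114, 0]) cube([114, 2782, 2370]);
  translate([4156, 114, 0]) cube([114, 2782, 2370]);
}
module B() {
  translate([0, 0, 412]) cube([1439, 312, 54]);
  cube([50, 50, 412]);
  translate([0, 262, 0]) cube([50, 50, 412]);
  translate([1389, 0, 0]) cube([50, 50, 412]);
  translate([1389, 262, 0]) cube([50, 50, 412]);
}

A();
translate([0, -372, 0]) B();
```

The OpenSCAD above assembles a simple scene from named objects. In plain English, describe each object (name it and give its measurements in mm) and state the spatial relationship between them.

A is the wall frame of a small rectangular building: four walls, each 2370 mm tall and 114 mm thick, enclosing a footprint 4270 mm (x) by 3010 mm (y) outside-to-outside, with no floor or roof. The front and back walls (the −y and +y sides) span the full width; the two side walls fit between them.

B is a long wooden bench with a 1439 mm (x) × 312 mm (y) seat, 54 mm thick, its top surface 466 mm above the floor. Four 50 mm square legs at the seat corners, flush with the edges, run from z = 0 to the seat underside.

The bench is on the floor beside the house frame on its −y side.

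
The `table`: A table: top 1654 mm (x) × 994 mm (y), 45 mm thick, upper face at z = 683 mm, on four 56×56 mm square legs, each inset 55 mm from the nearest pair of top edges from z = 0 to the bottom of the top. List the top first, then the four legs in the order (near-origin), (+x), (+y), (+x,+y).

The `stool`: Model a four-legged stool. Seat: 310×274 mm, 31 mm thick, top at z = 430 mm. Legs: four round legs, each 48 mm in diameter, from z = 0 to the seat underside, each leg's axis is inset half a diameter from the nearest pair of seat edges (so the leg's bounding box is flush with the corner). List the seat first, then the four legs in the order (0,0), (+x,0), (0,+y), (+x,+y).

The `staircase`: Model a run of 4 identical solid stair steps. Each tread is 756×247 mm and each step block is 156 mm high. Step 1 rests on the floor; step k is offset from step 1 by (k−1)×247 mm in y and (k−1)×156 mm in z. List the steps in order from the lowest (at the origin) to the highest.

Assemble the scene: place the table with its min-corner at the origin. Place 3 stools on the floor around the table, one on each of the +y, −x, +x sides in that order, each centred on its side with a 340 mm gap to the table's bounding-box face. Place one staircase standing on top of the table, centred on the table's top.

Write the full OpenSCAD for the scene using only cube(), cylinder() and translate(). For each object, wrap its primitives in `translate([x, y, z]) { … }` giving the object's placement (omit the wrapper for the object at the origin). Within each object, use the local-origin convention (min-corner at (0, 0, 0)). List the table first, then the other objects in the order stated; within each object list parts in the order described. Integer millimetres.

translate([0, 0, 638]) cube([1654, 994, 45]);
translate([55, 55, 0]) cube([56, 56, 638]);
translate([1543, 55, 0]) cube([56, 56, 638]);
translate([55, 883, 0]) cube([56, 56, 638]);
translate([1543, 883, 0]) cube([56, 56, 638]);
translate([672, 1334, 0]) {
  translate([0, 0, 399]) cube([310, 274, 31]);
  translate([24, 24, 0]) cylinder(h = 399, r = 24);
  translate([286, 24, 0]) cylinder(h = 399, r = 24);
  translate([24, 250, 0]) cylinder(h = 399, r = 24);
  translate([286, 250, 0]) cylinder(h = 399, r = 24);
}
translate([-650, 360, 0]) {
  translate([0, 0, 399]) cube([310, 274, 31]);
  translate([24, 24, 0]) cylinder(h = 399, r = 24);
  translate([286, 24, 0]) cylinder(h = 399, r = 24);
  translate([24, 250, 0]) cylinder(h = 399, r = 24);
  translate([286, 250, 0]) cylinder(h = 399, r = 24);
}
translate([1994, 360, 0]) {
  translate([0, 0, 399]) cube([310, 274, 31]);
  translate([24, 24, 0]) cylinder(h = 399, r = 24);
  translate([286, 24, 0]) cylinder(h = 399, r = 24);
  translate([24, 250, 0]) cylinder(h = 399, r = 24);
  translate([286, 250, 0]) cylinder(h = 399, r = 24);
}
translate([449, 3, 683]) {
  cube([756, 247, 156]);
  translate([0, 247, 156]) cube([756, 247, 156]);
  translate([0, 494, 312]) cube([756, 247, 156]);
  translate([0, 741, 468]) cube([756, 247, 156]);
}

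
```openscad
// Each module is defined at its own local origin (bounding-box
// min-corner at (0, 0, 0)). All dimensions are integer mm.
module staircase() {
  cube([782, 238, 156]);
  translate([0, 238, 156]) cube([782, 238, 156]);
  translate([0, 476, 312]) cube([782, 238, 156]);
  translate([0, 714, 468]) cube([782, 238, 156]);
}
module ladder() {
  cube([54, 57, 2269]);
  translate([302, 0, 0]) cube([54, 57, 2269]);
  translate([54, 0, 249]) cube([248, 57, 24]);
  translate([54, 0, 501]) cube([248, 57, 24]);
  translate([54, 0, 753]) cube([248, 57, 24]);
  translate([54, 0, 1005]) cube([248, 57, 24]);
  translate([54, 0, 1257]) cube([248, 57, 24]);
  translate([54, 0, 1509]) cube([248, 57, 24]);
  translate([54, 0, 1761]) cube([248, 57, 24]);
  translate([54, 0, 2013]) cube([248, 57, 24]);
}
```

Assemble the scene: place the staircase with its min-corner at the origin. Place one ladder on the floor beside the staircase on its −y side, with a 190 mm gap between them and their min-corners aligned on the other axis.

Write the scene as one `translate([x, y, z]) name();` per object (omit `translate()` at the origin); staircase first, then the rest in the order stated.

staircase();
translate([0, -247, 0]) ladder();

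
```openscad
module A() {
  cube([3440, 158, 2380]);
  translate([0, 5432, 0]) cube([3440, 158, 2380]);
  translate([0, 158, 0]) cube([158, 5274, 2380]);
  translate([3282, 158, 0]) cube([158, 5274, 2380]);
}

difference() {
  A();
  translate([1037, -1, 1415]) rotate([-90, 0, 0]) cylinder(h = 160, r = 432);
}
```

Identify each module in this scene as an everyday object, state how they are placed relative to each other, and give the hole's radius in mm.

The subtracted cylinder has r = 432 mm.

A is a house frame. The house frame has a circular hole through its front wall. The hole's radius is 432 mm.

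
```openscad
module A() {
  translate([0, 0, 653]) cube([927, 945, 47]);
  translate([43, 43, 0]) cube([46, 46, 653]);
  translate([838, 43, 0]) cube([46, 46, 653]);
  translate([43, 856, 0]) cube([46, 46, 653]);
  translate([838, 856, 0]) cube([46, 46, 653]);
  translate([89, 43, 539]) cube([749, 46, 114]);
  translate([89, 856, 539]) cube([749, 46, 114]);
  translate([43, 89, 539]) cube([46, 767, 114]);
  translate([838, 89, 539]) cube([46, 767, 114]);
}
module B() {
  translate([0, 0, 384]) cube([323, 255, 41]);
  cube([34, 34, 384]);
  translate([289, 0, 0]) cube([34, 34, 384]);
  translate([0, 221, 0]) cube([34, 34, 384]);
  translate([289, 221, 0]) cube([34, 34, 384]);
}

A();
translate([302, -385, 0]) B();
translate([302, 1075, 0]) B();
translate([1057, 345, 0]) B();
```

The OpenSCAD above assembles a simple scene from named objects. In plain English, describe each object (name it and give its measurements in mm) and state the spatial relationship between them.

A is a table: top 927 mm (x) × 945 mm (y), 47 mm thick, upper face at z = 700 mm, on four 46×46 mm square legs, each inset 43 mm from the nearest pair of top edges, running from z = 0 to the bottom of the top. Four apron rails, 46 mm thick and 114 mm tall, run between adjacent legs with their top edges flush with the underside of the top and their outer faces flush with the legs' outer faces.

B is a four-legged stool. The seat is 323×255 mm, 41 mm thick, top at z = 425 mm. It stands on four square legs, each 34×34 mm in cross-section, from z = 0 to the seat underside, each flush with a corner of the seat.

Three stools sit around the table at the −y, +y, +x sides.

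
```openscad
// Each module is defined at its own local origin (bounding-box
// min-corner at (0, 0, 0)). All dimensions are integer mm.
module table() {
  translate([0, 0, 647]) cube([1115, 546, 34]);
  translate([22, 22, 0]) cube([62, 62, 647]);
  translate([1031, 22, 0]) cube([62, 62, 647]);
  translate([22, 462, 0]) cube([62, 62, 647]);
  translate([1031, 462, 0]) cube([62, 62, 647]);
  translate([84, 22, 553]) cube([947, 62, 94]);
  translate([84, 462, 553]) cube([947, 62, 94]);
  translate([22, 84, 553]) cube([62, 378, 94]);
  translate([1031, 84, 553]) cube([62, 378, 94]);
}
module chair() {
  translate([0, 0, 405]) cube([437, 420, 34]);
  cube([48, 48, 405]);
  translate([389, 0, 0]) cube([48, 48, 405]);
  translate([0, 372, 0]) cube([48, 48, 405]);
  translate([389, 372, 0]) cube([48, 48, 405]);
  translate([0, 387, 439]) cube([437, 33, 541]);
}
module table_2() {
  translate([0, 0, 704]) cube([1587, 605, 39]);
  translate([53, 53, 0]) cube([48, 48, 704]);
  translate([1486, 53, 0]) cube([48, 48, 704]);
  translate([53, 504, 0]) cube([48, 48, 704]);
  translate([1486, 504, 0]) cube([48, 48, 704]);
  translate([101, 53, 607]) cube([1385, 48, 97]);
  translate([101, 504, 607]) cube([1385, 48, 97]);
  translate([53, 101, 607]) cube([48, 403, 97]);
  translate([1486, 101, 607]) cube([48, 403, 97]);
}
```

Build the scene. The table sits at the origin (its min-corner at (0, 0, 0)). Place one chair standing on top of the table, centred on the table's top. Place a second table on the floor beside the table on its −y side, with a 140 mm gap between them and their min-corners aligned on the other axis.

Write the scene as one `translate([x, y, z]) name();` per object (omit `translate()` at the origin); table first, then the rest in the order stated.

table();
translate([339, 63, 681]) chair();
translate([0, -745, 0]) table_2();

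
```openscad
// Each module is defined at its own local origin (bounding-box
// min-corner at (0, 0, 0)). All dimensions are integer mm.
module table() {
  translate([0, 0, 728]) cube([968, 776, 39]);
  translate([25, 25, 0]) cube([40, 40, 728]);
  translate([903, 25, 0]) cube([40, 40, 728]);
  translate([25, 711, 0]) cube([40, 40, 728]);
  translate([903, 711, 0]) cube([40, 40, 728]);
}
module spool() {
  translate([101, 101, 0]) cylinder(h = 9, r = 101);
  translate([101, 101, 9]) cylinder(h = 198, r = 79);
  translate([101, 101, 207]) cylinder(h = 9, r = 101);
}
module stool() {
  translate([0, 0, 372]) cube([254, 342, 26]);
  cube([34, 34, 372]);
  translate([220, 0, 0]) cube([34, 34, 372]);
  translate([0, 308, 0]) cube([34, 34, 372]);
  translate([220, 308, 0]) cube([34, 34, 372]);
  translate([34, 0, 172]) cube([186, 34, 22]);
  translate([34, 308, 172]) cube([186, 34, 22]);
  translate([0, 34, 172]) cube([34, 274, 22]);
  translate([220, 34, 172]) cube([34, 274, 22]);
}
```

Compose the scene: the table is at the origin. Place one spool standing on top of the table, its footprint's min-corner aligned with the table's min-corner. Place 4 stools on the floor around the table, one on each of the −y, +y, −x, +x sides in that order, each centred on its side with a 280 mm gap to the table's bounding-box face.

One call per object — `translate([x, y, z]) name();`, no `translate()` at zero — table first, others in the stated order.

table();
translate([0, 0, 767]) spool();
translate([357, -622, 0]) stool();
translate([357, 1056, 0]) stool();
translate([-534, 217, 0]) stool();
translate([1248, 217, 0]) stool();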